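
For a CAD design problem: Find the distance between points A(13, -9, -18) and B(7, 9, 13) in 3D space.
d = √[(-6)² + (18)² + (31)²] = √1321 = 36.35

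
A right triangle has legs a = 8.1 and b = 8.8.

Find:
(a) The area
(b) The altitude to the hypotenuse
(a) Area = ½ab = ½·8.1·8.8 = 35.64
(b) Hypotenuse c = √(8.1² + 8.8²) = √143.05 = 11.9604
    Area = ½·c·h_c  →  h_c = 2·Area/c = 2·35.64/11.9604 = 5.96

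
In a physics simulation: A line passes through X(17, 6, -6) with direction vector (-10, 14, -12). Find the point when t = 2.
P(2) = (17 + (-10)(2), 6 + 14(2), -6 + (-12)(2)) = (-3, 34, -30)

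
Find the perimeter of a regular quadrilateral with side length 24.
Perimeter = number of sides * side length
Perimeter = 4 * 24
Perimeter = 96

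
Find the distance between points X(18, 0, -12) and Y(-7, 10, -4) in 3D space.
d = √[(-25)² + (10)² + (8)²] = √789 = 28.09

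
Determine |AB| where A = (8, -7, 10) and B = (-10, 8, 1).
d = √[(-18)² + (15)² + (-9)²] = √630 = 25.1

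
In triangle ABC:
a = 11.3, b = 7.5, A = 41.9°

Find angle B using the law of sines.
sin(B)/b = sin(A)/a
sin(B) = b·sin(A)/a = 7.5·sin(41.9°)/11.3 = 0.443252
B = arcsin(0.443252) = 26.31°  (b ≤ a, so B ≤ A and the acute solution is unique)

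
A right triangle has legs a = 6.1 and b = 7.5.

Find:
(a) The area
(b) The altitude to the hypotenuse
(a) Area = ½ab = ½·6.1·7.5 = 22.875
(b) Hypotenuse c = √(6.1² + 7.5²) = √93.46 = 9.66747
    Area = ½·c·h_c  →  h_c = 2·Area/c = 2·22.875/9.66747 = 4.732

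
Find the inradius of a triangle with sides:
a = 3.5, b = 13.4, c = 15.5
s = (a+b+c)/2 = (3.5+13.4+15.5)/2 = 16.2
Area = √(s(s-a)(s-b)(s-c)) = √(16.2·12.7·2.8·0.7) = 20.0811
r = Area/s = 20.0811/16.2 = 1.24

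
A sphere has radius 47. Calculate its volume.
Volume = (4/3) * pi * r³
Volume = (4/3) * pi * 47³
Volume = (4/3) * pi * 103823
Volume = 434892.77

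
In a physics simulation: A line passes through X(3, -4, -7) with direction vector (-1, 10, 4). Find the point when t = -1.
P(-1) = (3 + (-1)(-1), -4 + 10(-1), -7 + 4(-1)) = (4, -14, -11)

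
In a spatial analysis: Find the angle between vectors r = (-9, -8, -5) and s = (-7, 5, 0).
r·s = 23, |r|² = 170, |s|² = 74
cos θ = 23/√12580 ≈ 0.2051
θ ≈ 78.17°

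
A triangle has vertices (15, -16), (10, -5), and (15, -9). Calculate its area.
Using the coordinate formula: Area = (1/2)|x₁(y₂-y₃) + x₂(y₃-y₁) + x₃(y₁-y₂)|
Area = (1/2)|15((-5)-(-9)) + 10((-9)-(-16)) + 15((-16)-(-5))|
Area = (1/2)|15*4 + 10*7 + 15*(-11)|
Area = (1/2)|60 + 70 + (-165)|
Area = (1/2)*35 = 17.50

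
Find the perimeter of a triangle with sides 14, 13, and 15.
Perimeter = sum of all sides
Perimeter = 14 + 13 + 15
Perimeter = 42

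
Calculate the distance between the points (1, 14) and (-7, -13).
Using the distance formula: d = sqrt((x₂-x₁)² + (y₂-y₁)²)
dx = (-7) - 1 = -8
dy = (-13) - 14 = -27
d = sqrt((-8)² + (-27)²) = sqrt(64 + 729) = sqrt(793) = 28.16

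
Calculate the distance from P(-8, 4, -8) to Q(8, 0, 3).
d = √[(16)² + (-4)² + (11)²] = √393 = 19.82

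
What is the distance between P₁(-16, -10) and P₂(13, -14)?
Using the distance formula: d = sqrt((x₂-x₁)² + (y₂-y₁)²)
dx = 13 - (-16) = 29
dy = (-14) - (-10) = -4
d = sqrt(29² + (-4)²) = sqrt(841 + 16) = sqrt(857) = 29.27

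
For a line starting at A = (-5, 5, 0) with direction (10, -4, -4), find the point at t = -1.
P(-1) = (-5 + 10(-1), 5 + (-4)(-1), 0 + (-4)(-1)) = (-15, 9, 4)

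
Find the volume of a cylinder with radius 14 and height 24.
Volume = pi * r² * h
Volume = pi * 14² * 24
Volume = pi * 196 * 24
Volume = pi * 4704
Volume = 14778.05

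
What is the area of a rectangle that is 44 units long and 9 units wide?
Area = length * width
Area = 44 * 9
Area = 396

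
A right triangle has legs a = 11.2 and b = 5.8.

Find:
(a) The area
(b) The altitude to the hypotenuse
(a) Area = ½ab = ½·11.2·5.8 = 32.48
(b) Hypotenuse c = √(11.2² + 5.8²) = √159.08 = 12.6127
    Area = ½·c·h_c  →  h_c = 2·Area/c = 2·32.48/12.6127 = 5.15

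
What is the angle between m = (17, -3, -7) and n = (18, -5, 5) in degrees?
m·n = 286, |m|² = 347, |n|² = 374
cos θ = 286/√129778 ≈ 0.7939
θ ≈ 37.45°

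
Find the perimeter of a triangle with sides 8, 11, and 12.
Perimeter = sum of all sides
Perimeter = 8 + 11 + 12
Perimeter = 31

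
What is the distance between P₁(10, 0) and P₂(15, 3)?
Using the distance formula: d = sqrt((x₂-x₁)² + (y₂-y₁)²)
dx = 15 - 10 = 5
dy = 3 - 0 = 3
d = sqrt(5² + 3²) = sqrt(25 + 9) = sqrt(34) = 5.83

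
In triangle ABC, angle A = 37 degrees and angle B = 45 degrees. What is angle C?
Sum of angles in a triangle = 180 degrees
Third angle = 180 - 37 - 45
Third angle = 98 degrees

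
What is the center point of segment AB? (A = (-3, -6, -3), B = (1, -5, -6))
Midpoint = ((-3+1)/2, (-6-5)/2, (-3-6)/2) = (-1, -5.5, -4.5)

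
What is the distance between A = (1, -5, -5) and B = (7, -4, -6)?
d = √[(6)² + (1)² + (-1)²] = √38 = 6.164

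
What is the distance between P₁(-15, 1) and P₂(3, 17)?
Using the distance formula: d = sqrt((x₂-x₁)² + (y₂-y₁)²)
dx = 3 - (-15) = 18
dy = 17 - 1 = 16
d = sqrt(18² + 16²) = sqrt(324 + 256) = sqrt(580) = 24.08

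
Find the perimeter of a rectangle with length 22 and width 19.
Perimeter = 2 * (length + width)
Perimeter = 2 * (22 + 19)
Perimeter = 2 * 41
Perimeter = 82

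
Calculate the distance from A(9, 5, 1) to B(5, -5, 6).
d = √[(-4)² + (-10)² + (5)²] = √141 = 11.87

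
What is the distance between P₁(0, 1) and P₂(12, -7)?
Using the distance formula: d = sqrt((x₂-x₁)² + (y₂-y₁)²)
dx = 12 - 0 = 12
dy = (-7) - 1 = -8
d = sqrt(12² + (-8)²) = sqrt(144 + 64) = sqrt(208) = 14.42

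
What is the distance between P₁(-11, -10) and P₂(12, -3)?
Using the distance formula: d = sqrt((x₂-x₁)² + (y₂-y₁)²)
dx = 12 - (-11) = 23
dy = (-3) - (-10) = 7
d = sqrt(23² + 7²) = sqrt(529 + 49) = sqrt(578) = 24.04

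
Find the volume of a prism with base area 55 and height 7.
Volume = base area * height
Volume = 55 * 7
Volume = 385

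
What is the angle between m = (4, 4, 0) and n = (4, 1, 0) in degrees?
m·n = 20, |m|² = 32, |n|² = 17
cos θ = 20/√544 ≈ 0.8575
θ ≈ 30.96°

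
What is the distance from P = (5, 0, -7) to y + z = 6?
d = |0(5) + 1(0) + 1(-7) - (6)| / √(0² + 1² + 1²) = 13/√2 = 9.192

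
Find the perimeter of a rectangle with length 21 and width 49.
Perimeter = 2 * (length + width)
Perimeter = 2 * (21 + 49)
Perimeter = 2 * 70
Perimeter = 140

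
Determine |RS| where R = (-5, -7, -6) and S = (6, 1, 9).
d = √[(11)² + (8)² + (15)²] = √410 = 20.25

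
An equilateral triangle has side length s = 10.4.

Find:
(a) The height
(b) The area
(a) Height h = s·√3/2 = 10.4·√3/2 = 9.007
(b) Area = (√3/4)·s² = (√3/4)·10.4² = (√3/4)·108.16 = 46.83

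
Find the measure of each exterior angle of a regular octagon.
Exterior angle of a regular n-gon = 360/n
Exterior angle = 360/8
Exterior angle = 45 degrees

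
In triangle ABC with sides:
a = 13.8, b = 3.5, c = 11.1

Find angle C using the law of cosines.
cos(C) = (a² + b² - c²)/(2ab)
cos(C) = (13.8² + 3.5² - 11.1²)/(2·13.8·3.5) = 79.48/96.6 = 0.822774
C = arccos(0.822774) = 34.64°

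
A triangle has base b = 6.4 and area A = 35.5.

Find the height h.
A = ½bh  →  h = 2A/b
h = 2·35.5/6.4 = 11.09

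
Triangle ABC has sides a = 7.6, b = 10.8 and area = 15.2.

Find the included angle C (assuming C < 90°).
Area = ½ab·sin(C)  →  sin(C) = 2·Area/(ab)
sin(C) = 2·15.2/(7.6·10.8) = 0.370370
C = arcsin(0.370370) = 21.74°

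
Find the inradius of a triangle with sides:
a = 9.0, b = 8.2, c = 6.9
s = (a+b+c)/2 = (9.0+8.2+6.9)/2 = 12.05
Area = √(s(s-a)(s-b)(s-c)) = √(12.05·3.05·3.85·5.15) = 26.9946
r = Area/s = 26.9946/12.05 = 2.24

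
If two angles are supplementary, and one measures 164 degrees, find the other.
Supplementary angles sum to 180 degrees.
Other angle = 180 - 164
Other angle = 16 degrees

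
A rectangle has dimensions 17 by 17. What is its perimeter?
Perimeter = 2 * (length + width)
Perimeter = 2 * (17 + 17)
Perimeter = 2 * 34
Perimeter = 68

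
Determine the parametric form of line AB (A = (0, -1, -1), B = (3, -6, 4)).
Direction vector d = B - A = (3, -5, 5)
x = 0 + 3t, y = -1 - 5t, z = -1 + 5t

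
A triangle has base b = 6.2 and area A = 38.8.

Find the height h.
A = ½bh  →  h = 2A/b
h = 2·38.8/6.2 = 12.52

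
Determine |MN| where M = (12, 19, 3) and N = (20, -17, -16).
d = √[(8)² + (-36)² + (-19)²] = √1721 = 41.48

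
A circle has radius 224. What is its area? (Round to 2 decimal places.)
Area = pi * r²
Area = pi * 224²
Area = pi * 50176
Area = 157632.55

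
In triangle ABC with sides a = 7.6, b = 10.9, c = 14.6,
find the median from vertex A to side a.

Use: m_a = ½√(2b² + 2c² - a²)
m_a = ½√(2·10.9² + 2·14.6² - 7.6²)
m_a = ½√(237.62 + 426.32 - 57.76) = ½√606.18 = 12.31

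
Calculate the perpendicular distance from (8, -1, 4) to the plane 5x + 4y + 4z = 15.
d = |5(8) + 4(-1) + 4(4) - (15)| / √(5² + 4² + 4²) = 37/√57 = 4.901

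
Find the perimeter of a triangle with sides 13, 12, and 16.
Perimeter = sum of all sides
Perimeter = 13 + 12 + 16
Perimeter = 41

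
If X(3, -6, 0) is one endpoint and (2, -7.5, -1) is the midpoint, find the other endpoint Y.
Y = (2×2 - 3, 2×(-7.5) - (-6), 2×(-1) - 0) = (1, -9, -2)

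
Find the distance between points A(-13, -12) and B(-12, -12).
Using the distance formula: d = sqrt((x₂-x₁)² + (y₂-y₁)²)
dx = (-12) - (-13) = 1
dy = (-12) - (-12) = 0
d = sqrt(1² + 0²) = sqrt(1 + 0) = sqrt(1) = 1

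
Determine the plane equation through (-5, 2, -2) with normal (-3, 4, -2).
d = n·P = (-3)(-5) + (4)(2) + (-2)(-2) = 27
Plane: -3x + 4y - 2z = 27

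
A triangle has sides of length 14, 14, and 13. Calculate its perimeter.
Perimeter = sum of all sides
Perimeter = 14 + 14 + 13
Perimeter = 41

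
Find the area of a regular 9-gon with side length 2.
For a regular 9-gon with side length s = 2:
Apothem a = s / (2*tan(pi/9)) = 2 / (2*tan(pi/9)) ≈ 2.7475
Perimeter P = 9 * 2 = 18
Area = (1/2) * P * a = (1/2) * 18 * 2.7475 = 24.73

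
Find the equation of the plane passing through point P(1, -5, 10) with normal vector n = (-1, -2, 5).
d = n·P = (-1)(1) + (-2)(-5) + (5)(10) = 59
Plane: -x - 2y + 5z = 59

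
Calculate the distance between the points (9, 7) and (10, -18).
Using the distance formula: d = sqrt((x₂-x₁)² + (y₂-y₁)²)
dx = 10 - 9 = 1
dy = (-18) - 7 = -25
d = sqrt(1² + (-25)²) = sqrt(1 + 625) = sqrt(626) = 25.02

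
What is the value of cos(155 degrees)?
cos(155 degrees) = -0.9063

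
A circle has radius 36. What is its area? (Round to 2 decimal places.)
Area = pi * r²
Area = pi * 36²
Area = pi * 1296
Area = 4071.50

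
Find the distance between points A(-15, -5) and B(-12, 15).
Using the distance formula: d = sqrt((x₂-x₁)² + (y₂-y₁)²)
dx = (-12) - (-15) = 3
dy = 15 - (-5) = 20
d = sqrt(3² + 20²) = sqrt(9 + 400) = sqrt(409) = 20.22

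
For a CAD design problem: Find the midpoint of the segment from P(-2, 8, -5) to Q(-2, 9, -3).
Midpoint = ((-2-2)/2, (8+9)/2, (-5-3)/2) = (-2, 8.5, -4)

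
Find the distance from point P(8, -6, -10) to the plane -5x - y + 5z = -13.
d = |(-5)(8) + (-1)(-6) + 5(-10) - (-13)| / √((-5)² + (-1)² + 5²) = 71/√51 = 9.942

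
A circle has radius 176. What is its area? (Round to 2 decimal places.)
Area = pi * r²
Area = pi * 176²
Area = pi * 30976
Area = 97313.97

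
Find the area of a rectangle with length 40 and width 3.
Area = length * width
Area = 40 * 3
Area = 120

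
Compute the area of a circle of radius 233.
Area = pi * r²
Area = pi * 233²
Area = pi * 54289
Area = 170553.92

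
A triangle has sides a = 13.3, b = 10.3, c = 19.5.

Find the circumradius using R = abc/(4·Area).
s = (a+b+c)/2 = 21.55
Area = √(s(s-a)(s-b)(s-c)) = √(21.55·8.25·11.25·2.05) = 64.033
R = abc/(4·Area) = (13.3·10.3·19.5)/(4·64.033) = 2671.305/256.132 = 10.43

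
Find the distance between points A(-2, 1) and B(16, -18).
Using the distance formula: d = sqrt((x₂-x₁)² + (y₂-y₁)²)
dx = 16 - (-2) = 18
dy = (-18) - 1 = -19
d = sqrt(18² + (-19)²) = sqrt(324 + 361) = sqrt(685) = 26.17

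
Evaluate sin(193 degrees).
sin(193 degrees) = -0.225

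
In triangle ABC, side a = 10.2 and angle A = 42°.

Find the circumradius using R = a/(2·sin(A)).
R = a/(2·sin(A)) = 10.2/(2·sin(42°))
R = 10.2/(2·0.669131) = 10.2/1.338261 = 7.622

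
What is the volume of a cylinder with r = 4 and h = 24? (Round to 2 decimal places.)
Volume = pi * r² * h
Volume = pi * 4² * 24
Volume = pi * 16 * 24
Volume = pi * 384
Volume = 1206.37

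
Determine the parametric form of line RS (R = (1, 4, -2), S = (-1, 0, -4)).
Direction vector d = S - R = (-2, -4, -2)
x = 1 - 2t, y = 4 - 4t, z = -2 - 2t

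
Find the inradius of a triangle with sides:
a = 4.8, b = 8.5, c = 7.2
s = (a+b+c)/2 = (4.8+8.5+7.2)/2 = 10.25
Area = √(s(s-a)(s-b)(s-c)) = √(10.25·5.45·1.75·3.05) = 17.2675
r = Area/s = 17.2675/10.25 = 1.685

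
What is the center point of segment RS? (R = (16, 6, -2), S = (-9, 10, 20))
Midpoint = ((16-9)/2, (6+10)/2, (-2+20)/2) = (3.5, 8, 9)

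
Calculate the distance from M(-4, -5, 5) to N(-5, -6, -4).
d = √[(-1)² + (-1)² + (-9)²] = √83 = 9.11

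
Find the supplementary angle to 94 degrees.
Supplementary angles sum to 180 degrees.
Other angle = 180 - 94
Other angle = 86 degrees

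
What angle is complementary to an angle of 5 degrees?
Complementary angles sum to 90 degrees.
Other angle = 90 - 5
Other angle = 85 degrees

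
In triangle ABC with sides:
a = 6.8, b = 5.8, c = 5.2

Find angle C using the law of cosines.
cos(C) = (a² + b² - c²)/(2ab)
cos(C) = (6.8² + 5.8² - 5.2²)/(2·6.8·5.8) = 52.84/78.88 = 0.669878
C = arccos(0.669878) = 47.94°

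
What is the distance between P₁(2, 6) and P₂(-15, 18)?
Using the distance formula: d = sqrt((x₂-x₁)² + (y₂-y₁)²)
dx = (-15) - 2 = -17
dy = 18 - 6 = 12
d = sqrt((-17)² + 12²) = sqrt(289 + 144) = sqrt(433) = 20.81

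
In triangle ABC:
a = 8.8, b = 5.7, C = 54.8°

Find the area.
Using A = ½ab·sin(C):
A = ½·8.8·5.7·sin(54.8°) = ½·50.16·0.817145 = 20.49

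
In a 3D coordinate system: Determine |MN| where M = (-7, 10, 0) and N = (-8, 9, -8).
d = √[(-1)² + (-1)² + (-8)²] = √66 = 8.124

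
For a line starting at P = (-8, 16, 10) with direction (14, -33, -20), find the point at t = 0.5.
P(0.5) = (-8 + 14(0.5), 16 + (-33)(0.5), 10 + (-20)(0.5)) = (-1, -0.5, 0)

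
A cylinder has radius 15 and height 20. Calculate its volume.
Volume = pi * r² * h
Volume = pi * 15² * 20
Volume = pi * 225 * 20
Volume = pi * 4500
Volume = 14137.17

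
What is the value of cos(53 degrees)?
cos(53 degrees) = 0.6018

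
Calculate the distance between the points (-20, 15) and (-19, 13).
Using the distance formula: d = sqrt((x₂-x₁)² + (y₂-y₁)²)
dx = (-19) - (-20) = 1
dy = 13 - 15 = -2
d = sqrt(1² + (-2)²) = sqrt(1 + 4) = sqrt(5) = 2.24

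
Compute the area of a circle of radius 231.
Area = pi * r²
Area = pi * 231²
Area = pi * 53361
Area = 167638.53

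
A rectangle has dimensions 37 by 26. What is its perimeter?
Perimeter = 2 * (length + width)
Perimeter = 2 * (37 + 26)
Perimeter = 2 * 63
Perimeter = 126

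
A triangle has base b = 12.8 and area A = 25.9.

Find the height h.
A = ½bh  →  h = 2A/b
h = 2·25.9/12.8 = 4.047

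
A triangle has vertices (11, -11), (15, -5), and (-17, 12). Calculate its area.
Using the coordinate formula: Area = (1/2)|x₁(y₂-y₃) + x₂(y₃-y₁) + x₃(y₁-y₂)|
Area = (1/2)|11((-5)-12) + 15(12-(-11)) + (-17)((-11)-(-5))|
Area = (1/2)|11*(-17) + 15*23 + (-17)*(-6)|
Area = (1/2)|(-187) + 345 + 102|
Area = (1/2)*260 = 130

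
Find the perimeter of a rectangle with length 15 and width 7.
Perimeter = 2 * (length + width)
Perimeter = 2 * (15 + 7)
Perimeter = 2 * 22
Perimeter = 44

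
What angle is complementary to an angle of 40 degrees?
Complementary angles sum to 90 degrees.
Other angle = 90 - 40
Other angle = 50 degrees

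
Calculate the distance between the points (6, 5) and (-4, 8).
Using the distance formula: d = sqrt((x₂-x₁)² + (y₂-y₁)²)
dx = (-4) - 6 = -10
dy = 8 - 5 = 3
d = sqrt((-10)² + 3²) = sqrt(100 + 9) = sqrt(109) = 10.44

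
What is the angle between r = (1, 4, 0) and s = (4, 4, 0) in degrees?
r·s = 20, |r|² = 17, |s|² = 32
cos θ = 20/√544 ≈ 0.8575
θ ≈ 30.96°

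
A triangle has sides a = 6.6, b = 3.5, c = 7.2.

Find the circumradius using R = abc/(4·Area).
s = (a+b+c)/2 = 8.65
Area = √(s(s-a)(s-b)(s-c)) = √(8.65·2.05·5.15·1.45) = 11.5073
R = abc/(4·Area) = (6.6·3.5·7.2)/(4·11.5073) = 166.32/46.0292 = 3.613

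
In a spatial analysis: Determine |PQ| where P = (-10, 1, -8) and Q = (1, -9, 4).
d = √[(11)² + (-10)² + (12)²] = √365 = 19.1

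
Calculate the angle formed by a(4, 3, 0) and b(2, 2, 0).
a·b = 14, |a|² = 25, |b|² = 8
cos θ = 14/√200 ≈ 0.9899
θ ≈ 8.13°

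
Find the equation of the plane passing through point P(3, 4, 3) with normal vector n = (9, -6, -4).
d = n·P = (9)(3) + (-6)(4) + (-4)(3) = -9
Plane: 9x - 6y - 4z = -9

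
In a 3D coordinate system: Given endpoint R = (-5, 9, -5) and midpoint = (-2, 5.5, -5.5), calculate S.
S = (2×(-2) - (-5), 2×5.5 - 9, 2×(-5.5) - (-5)) = (1, 2, -6)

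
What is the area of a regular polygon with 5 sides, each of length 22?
For a regular 5-gon with side length s = 22:
Apothem a = s / (2*tan(pi/5)) = 22 / (2*tan(pi/5)) ≈ 15.1402
Perimeter P = 5 * 22 = 110
Area = (1/2) * P * a = (1/2) * 110 * 15.1402 = 832.71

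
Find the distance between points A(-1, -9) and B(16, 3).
Using the distance formula: d = sqrt((x₂-x₁)² + (y₂-y₁)²)
dx = 16 - (-1) = 17
dy = 3 - (-9) = 12
d = sqrt(17² + 12²) = sqrt(289 + 144) = sqrt(433) = 20.81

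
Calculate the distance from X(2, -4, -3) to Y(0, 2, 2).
d = √[(-2)² + (6)² + (5)²] = √65 = 8.062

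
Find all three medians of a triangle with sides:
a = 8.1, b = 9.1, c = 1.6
Using m_x = ½√(2y² + 2z² - x²):
m_a = ½√(2·9.1² + 2·1.6² - 8.1²) = ½√105.13 = 5.127
m_b = ½√(2·8.1² + 2·1.6² - 9.1²) = ½√53.53 = 3.658
m_c = ½√(2·8.1² + 2·9.1² - 1.6²) = ½√294.28 = 8.577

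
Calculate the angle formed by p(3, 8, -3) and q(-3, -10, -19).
p·q = -32, |p|² = 82, |q|² = 470
cos θ = -32/√38540 ≈ -0.163
θ ≈ 99.38°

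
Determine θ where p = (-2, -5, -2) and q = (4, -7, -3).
p·q = 33, |p|² = 33, |q|² = 74
cos θ = 33/√2442 ≈ 0.6678
θ ≈ 48.1°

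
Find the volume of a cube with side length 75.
Volume = s³
Volume = 75³
Volume = 421875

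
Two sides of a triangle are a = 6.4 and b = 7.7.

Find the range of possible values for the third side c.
By the triangle inequality: |a - b| < c < a + b
|6.4 - 7.7| < c < 6.4 + 7.7
1.3 < c < 14.1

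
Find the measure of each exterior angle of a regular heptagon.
Exterior angle of a regular n-gon = 360/n
Exterior angle = 360/7
Exterior angle = 51.43 degrees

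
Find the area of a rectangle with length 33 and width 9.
Area = length * width
Area = 33 * 9
Area = 297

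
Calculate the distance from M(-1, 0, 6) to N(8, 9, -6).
d = √[(9)² + (9)² + (-12)²] = √306 = 17.49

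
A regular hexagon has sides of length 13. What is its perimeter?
Perimeter = number of sides * side length
Perimeter = 6 * 13
Perimeter = 78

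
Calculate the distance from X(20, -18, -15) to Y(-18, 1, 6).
d = √[(-38)² + (19)² + (21)²] = √2246 = 47.39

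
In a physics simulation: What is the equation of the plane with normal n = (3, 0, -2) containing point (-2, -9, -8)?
d = n·P = (3)(-2) + (0)(-9) + (-2)(-8) = 10
Plane: 3x - 2z = 10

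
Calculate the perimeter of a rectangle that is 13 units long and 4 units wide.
Perimeter = 2 * (length + width)
Perimeter = 2 * (13 + 4)
Perimeter = 2 * 17
Perimeter = 34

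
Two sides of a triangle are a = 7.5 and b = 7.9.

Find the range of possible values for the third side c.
By the triangle inequality: |a - b| < c < a + b
|7.5 - 7.9| < c < 7.5 + 7.9
0.4 < c < 15.4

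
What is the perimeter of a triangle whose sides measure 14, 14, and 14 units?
Perimeter = sum of all sides
Perimeter = 14 + 14 + 14
Perimeter = 42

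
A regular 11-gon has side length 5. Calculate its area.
For a regular 11-gon with side length s = 5:
Apothem a = s / (2*tan(pi/11)) = 5 / (2*tan(pi/11)) ≈ 8.5142
Perimeter P = 11 * 5 = 55
Area = (1/2) * P * a = (1/2) * 55 * 8.5142 = 234.14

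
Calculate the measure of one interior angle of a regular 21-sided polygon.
Interior angle of a regular n-gon = (n-2)*180/n
Interior angle = (21-2)*180/21
Interior angle = 19*180/21
Interior angle = 3420/21
Interior angle = 162.86 degrees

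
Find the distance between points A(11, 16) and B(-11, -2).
Using the distance formula: d = sqrt((x₂-x₁)² + (y₂-y₁)²)
dx = (-11) - 11 = -22
dy = (-2) - 16 = -18
d = sqrt((-22)² + (-18)²) = sqrt(484 + 324) = sqrt(808) = 28.43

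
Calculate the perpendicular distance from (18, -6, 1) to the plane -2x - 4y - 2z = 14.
d = |(-2)(18) + (-4)(-6) + (-2)(1) - (14)| / √((-2)² + (-4)² + (-2)²) = 28/√24 = 5.715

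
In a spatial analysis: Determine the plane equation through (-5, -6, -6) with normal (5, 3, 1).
d = n·P = (5)(-5) + (3)(-6) + (1)(-6) = -49
Plane: 5x + 3y + z = -49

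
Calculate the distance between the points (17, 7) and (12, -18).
Using the distance formula: d = sqrt((x₂-x₁)² + (y₂-y₁)²)
dx = 12 - 17 = -5
dy = (-18) - 7 = -25
d = sqrt((-5)² + (-25)²) = sqrt(25 + 625) = sqrt(650) = 25.50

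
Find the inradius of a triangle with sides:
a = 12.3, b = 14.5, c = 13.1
s = (a+b+c)/2 = (12.3+14.5+13.1)/2 = 19.95
Area = √(s(s-a)(s-b)(s-c)) = √(19.95·7.65·5.45·6.85) = 75.4824
r = Area/s = 75.4824/19.95 = 3.784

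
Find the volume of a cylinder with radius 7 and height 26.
Volume = pi * r² * h
Volume = pi * 7² * 26
Volume = pi * 49 * 26
Volume = pi * 1274
Volume = 4002.39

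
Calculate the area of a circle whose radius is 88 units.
Area = pi * r²
Area = pi * 88²
Area = pi * 7744
Area = 24328.49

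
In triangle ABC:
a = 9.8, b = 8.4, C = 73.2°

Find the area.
Using A = ½ab·sin(C):
A = ½·9.8·8.4·sin(73.2°) = ½·82.32·0.957319 = 39.4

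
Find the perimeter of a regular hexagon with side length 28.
Perimeter = number of sides * side length
Perimeter = 6 * 28
Perimeter = 168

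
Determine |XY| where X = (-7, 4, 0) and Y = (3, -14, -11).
d = √[(10)² + (-18)² + (-11)²] = √545 = 23.35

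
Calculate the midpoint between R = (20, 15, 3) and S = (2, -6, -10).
Midpoint = ((20+2)/2, (15-6)/2, (3-10)/2) = (11, 4.5, -3.5)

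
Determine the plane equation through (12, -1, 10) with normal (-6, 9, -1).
d = n·P = (-6)(12) + (9)(-1) + (-1)(10) = -91
Plane: -6x + 9y - z = -91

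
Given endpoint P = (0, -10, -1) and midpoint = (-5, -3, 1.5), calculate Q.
Q = (2×(-5) - 0, 2×(-3) - (-10), 2×1.5 - (-1)) = (-10, 4, 4)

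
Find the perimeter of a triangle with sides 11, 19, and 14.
Perimeter = sum of all sides
Perimeter = 11 + 19 + 14
Perimeter = 44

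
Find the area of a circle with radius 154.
Area = pi * r²
Area = pi * 154²
Area = pi * 23716
Area = 74506.01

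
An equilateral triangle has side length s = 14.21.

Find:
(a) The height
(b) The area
(a) Height h = s·√3/2 = 14.21·√3/2 = 12.31
(b) Area = (√3/4)·s² = (√3/4)·14.21² = (√3/4)·201.924 = 87.44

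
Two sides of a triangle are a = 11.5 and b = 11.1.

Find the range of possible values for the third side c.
By the triangle inequality: |a - b| < c < a + b
|11.5 - 11.1| < c < 11.5 + 11.1
0.4 < c < 22.6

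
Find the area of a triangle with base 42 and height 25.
Area = (1/2) * base * height
Area = (1/2) * 42 * 25
Area = 525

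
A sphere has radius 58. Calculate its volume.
Volume = (4/3) * pi * r³
Volume = (4/3) * pi * 58³
Volume = (4/3) * pi * 195112
Volume = 817283.23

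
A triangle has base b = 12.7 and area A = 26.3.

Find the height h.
A = ½bh  →  h = 2A/b
h = 2·26.3/12.7 = 4.142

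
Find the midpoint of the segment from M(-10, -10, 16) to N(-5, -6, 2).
Midpoint = ((-10-5)/2, (-10-6)/2, (16+2)/2) = (-7.5, -8, 9)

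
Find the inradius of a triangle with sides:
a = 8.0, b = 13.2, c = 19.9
s = (a+b+c)/2 = (8.0+13.2+19.9)/2 = 20.55
Area = √(s(s-a)(s-b)(s-c)) = √(20.55·12.55·7.35·0.65) = 35.1017
r = Area/s = 35.1017/20.55 = 1.708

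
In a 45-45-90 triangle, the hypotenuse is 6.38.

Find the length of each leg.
In a 45-45-90 triangle, hypotenuse = leg·√2  →  leg = hypotenuse/√2
leg = 6.38/√2 = 4.511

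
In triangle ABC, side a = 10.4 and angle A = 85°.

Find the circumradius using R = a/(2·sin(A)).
R = a/(2·sin(A)) = 10.4/(2·sin(85°))
R = 10.4/(2·0.996195) = 10.4/1.992389 = 5.22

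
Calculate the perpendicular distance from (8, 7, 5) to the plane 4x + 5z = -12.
d = |4(8) + 0(7) + 5(5) - (-12)| / √(4² + 0² + 5²) = 69/√41 = 10.78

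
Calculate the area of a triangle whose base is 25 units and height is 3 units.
Area = (1/2) * base * height
Area = (1/2) * 25 * 3
Area = 37.50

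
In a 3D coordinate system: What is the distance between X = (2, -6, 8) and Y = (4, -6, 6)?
d = √[(2)² + (0)² + (-2)²] = √8 = 2.828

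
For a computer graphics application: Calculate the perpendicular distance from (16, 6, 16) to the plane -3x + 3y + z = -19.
d = |(-3)(16) + 3(6) + 1(16) - (-19)| / √((-3)² + 3² + 1²) = 5/√19 = 1.147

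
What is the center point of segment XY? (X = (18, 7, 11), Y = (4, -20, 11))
Midpoint = ((18+4)/2, (7-20)/2, (11+11)/2) = (11, -6.5, 11)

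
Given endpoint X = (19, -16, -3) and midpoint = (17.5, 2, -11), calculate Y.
Y = (2×17.5 - 19, 2×2 - (-16), 2×(-11) - (-3)) = (16, 20, -19)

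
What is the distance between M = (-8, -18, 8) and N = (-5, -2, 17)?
d = √[(3)² + (16)² + (9)²] = √346 = 18.6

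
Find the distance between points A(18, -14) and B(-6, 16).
Using the distance formula: d = sqrt((x₂-x₁)² + (y₂-y₁)²)
dx = (-6) - 18 = -24
dy = 16 - (-14) = 30
d = sqrt((-24)² + 30²) = sqrt(576 + 900) = sqrt(1476) = 38.42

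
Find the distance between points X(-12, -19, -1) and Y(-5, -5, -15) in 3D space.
d = √[(7)² + (14)² + (-14)²] = √441 = 21.0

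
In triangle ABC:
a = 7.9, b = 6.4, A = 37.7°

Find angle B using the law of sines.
sin(B)/b = sin(A)/a
sin(B) = b·sin(A)/a = 6.4·sin(37.7°)/7.9 = 0.495414
B = arcsin(0.495414) = 29.7°  (b ≤ a, so B ≤ A and the acute solution is unique)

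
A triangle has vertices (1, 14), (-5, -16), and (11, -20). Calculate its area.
Using the coordinate formula: Area = (1/2)|x₁(y₂-y₃) + x₂(y₃-y₁) + x₃(y₁-y₂)|
Area = (1/2)|1((-16)-(-20)) + (-5)((-20)-14) + 11(14-(-16))|
Area = (1/2)|1*4 + (-5)*(-34) + 11*30|
Area = (1/2)|4 + 170 + 330|
Area = (1/2)*504 = 252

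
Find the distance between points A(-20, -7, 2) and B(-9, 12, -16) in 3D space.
d = √[(11)² + (19)² + (-18)²] = √806 = 28.39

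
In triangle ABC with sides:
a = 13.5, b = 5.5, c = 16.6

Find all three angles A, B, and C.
By the law of cosines:
cos(A) = (b² + c² - a²)/(2bc) = 0.676670  →  A = 47.42°
cos(B) = (a² + c² - b²)/(2ac) = 0.953949  →  B = 17.46°
cos(C) = (a² + b² - c²)/(2ab) = -0.424646  →  C = 115.1°
Check: A + B + C = 180.0° ✓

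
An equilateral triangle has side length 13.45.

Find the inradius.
For an equilateral triangle, r = s/(2√3) where s is the side.
r = 13.45/(2√3) = 13.45/3.464102 = 3.883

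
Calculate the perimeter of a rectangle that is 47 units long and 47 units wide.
Perimeter = 2 * (length + width)
Perimeter = 2 * (47 + 47)
Perimeter = 2 * 94
Perimeter = 188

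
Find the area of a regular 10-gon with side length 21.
For a regular 10-gon with side length s = 21:
Apothem a = s / (2*tan(pi/10)) = 21 / (2*tan(pi/10)) ≈ 32.3157
Perimeter P = 10 * 21 = 210
Area = (1/2) * P * a = (1/2) * 210 * 32.3157 = 3393.15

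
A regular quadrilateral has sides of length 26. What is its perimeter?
Perimeter = number of sides * side length
Perimeter = 4 * 26
Perimeter = 104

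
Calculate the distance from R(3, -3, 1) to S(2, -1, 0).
d = √[(-1)² + (2)² + (-1)²] = √6 = 2.449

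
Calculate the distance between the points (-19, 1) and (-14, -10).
Using the distance formula: d = sqrt((x₂-x₁)² + (y₂-y₁)²)
dx = (-14) - (-19) = 5
dy = (-10) - 1 = -11
d = sqrt(5² + (-11)²) = sqrt(25 + 121) = sqrt(146) = 12.08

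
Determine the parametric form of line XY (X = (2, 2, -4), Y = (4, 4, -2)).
Direction vector d = Y - X = (2, 2, 2)
x = 2 + 2t, y = 2 + 2t, z = -4 + 2t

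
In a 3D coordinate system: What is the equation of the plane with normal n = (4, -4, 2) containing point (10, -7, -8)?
d = n·P = (4)(10) + (-4)(-7) + (2)(-8) = 52
Plane: 4x - 4y + 2z = 52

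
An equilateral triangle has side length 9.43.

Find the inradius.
For an equilateral triangle, r = s/(2√3) where s is the side.
r = 9.43/(2√3) = 9.43/3.464102 = 2.722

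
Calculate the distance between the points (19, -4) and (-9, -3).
Using the distance formula: d = sqrt((x₂-x₁)² + (y₂-y₁)²)
dx = (-9) - 19 = -28
dy = (-3) - (-4) = 1
d = sqrt((-28)² + 1²) = sqrt(784 + 1) = sqrt(785) = 28.02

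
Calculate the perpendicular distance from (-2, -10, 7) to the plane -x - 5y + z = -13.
d = |(-1)(-2) + (-5)(-10) + 1(7) - (-13)| / √((-1)² + (-5)² + 1²) = 72/√27 = 13.86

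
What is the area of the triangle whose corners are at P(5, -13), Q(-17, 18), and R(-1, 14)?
Using the coordinate formula: Area = (1/2)|x₁(y₂-y₃) + x₂(y₃-y₁) + x₃(y₁-y₂)|
Area = (1/2)|5(18-14) + (-17)(14-(-13)) + (-1)((-13)-18)|
Area = (1/2)|5*4 + (-17)*27 + (-1)*(-31)|
Area = (1/2)|20 + (-459) + 31|
Area = (1/2)*408 = 204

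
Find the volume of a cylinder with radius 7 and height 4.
Volume = pi * r² * h
Volume = pi * 7² * 4
Volume = pi * 49 * 4
Volume = pi * 196
Volume = 615.75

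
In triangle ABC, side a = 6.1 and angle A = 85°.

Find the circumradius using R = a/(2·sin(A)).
R = a/(2·sin(A)) = 6.1/(2·sin(85°))
R = 6.1/(2·0.996195) = 6.1/1.992389 = 3.062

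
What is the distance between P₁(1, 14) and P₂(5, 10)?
Using the distance formula: d = sqrt((x₂-x₁)² + (y₂-y₁)²)
dx = 5 - 1 = 4
dy = 10 - 14 = -4
d = sqrt(4² + (-4)²) = sqrt(16 + 16) = sqrt(32) = 5.66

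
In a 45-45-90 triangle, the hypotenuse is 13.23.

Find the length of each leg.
In a 45-45-90 triangle, hypotenuse = leg·√2  →  leg = hypotenuse/√2
leg = 13.23/√2 = 9.355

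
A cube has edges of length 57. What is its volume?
Volume = s³
Volume = 57³
Volume = 185193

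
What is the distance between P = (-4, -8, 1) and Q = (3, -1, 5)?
d = √[(7)² + (7)² + (4)²] = √114 = 10.68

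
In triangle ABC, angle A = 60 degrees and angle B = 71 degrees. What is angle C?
Sum of angles in a triangle = 180 degrees
Third angle = 180 - 60 - 71
Third angle = 49 degrees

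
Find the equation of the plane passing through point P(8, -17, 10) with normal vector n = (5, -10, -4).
d = n·P = (5)(8) + (-10)(-17) + (-4)(10) = 170
Plane: 5x - 10y - 4z = 170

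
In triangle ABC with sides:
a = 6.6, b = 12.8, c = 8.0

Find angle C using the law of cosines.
cos(C) = (a² + b² - c²)/(2ab)
cos(C) = (6.6² + 12.8² - 8.0²)/(2·6.6·12.8) = 143.4/168.96 = 0.848722
C = arccos(0.848722) = 31.93°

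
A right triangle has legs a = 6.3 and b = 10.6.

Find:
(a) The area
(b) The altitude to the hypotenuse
(a) Area = ½ab = ½·6.3·10.6 = 33.39
(b) Hypotenuse c = √(6.3² + 10.6²) = √152.05 = 12.3309
    Area = ½·c·h_c  →  h_c = 2·Area/c = 2·33.39/12.3309 = 5.416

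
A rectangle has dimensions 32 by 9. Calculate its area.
Area = length * width
Area = 32 * 9
Area = 288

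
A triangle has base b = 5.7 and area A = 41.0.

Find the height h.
A = ½bh  →  h = 2A/b
h = 2·41.0/5.7 = 14.39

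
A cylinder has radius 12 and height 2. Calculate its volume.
Volume = pi * r² * h
Volume = pi * 12² * 2
Volume = pi * 144 * 2
Volume = pi * 288
Volume = 904.78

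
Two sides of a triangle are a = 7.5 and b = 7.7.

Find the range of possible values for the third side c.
By the triangle inequality: |a - b| < c < a + b
|7.5 - 7.7| < c < 7.5 + 7.7
0.2 < c < 15.2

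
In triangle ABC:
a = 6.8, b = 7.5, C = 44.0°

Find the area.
Using A = ½ab·sin(C):
A = ½·6.8·7.5·sin(44.0°) = ½·51·0.694658 = 17.71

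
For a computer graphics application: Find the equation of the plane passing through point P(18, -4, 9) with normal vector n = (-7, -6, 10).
d = n·P = (-7)(18) + (-6)(-4) + (10)(9) = -12
Plane: -7x - 6y + 10z = -12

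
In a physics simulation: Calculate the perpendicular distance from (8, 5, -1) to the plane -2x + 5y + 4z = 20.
d = |(-2)(8) + 5(5) + 4(-1) - (20)| / √((-2)² + 5² + 4²) = 15/√45 = 2.236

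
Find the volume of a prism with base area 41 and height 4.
Volume = base area * height
Volume = 41 * 4
Volume = 164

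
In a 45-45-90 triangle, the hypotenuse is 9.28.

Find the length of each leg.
In a 45-45-90 triangle, hypotenuse = leg·√2  →  leg = hypotenuse/√2
leg = 9.28/√2 = 6.562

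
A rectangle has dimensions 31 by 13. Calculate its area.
Area = length * width
Area = 31 * 13
Area = 403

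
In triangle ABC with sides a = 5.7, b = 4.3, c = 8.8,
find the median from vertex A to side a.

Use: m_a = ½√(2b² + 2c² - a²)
m_a = ½√(2·4.3² + 2·8.8² - 5.7²)
m_a = ½√(36.98 + 154.88 - 32.49) = ½√159.37 = 6.312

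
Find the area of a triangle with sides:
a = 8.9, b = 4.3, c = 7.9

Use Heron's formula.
s = (a+b+c)/2 = (8.9+4.3+7.9)/2 = 10.55
A = √(s(s-a)(s-b)(s-c)) = √(10.55·1.65·6.25·2.65)
A = √288.312 = 16.98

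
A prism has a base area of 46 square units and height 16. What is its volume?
Volume = base area * height
Volume = 46 * 16
Volume = 736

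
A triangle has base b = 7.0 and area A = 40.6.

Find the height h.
A = ½bh  →  h = 2A/b
h = 2·40.6/7.0 = 11.6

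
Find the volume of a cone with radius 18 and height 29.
Volume = (1/3) * pi * r² * h
Volume = (1/3) * pi * 18² * 29
Volume = (1/3) * pi * 324 * 29
Volume = (1/3) * pi * 9396
Volume = 9839.47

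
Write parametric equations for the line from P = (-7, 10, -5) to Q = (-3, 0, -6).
Direction vector d = Q - P = (4, -10, -1)
x = -7 + 4t, y = 10 - 10t, z = -5 - t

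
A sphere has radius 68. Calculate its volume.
Volume = (4/3) * pi * r³
Volume = (4/3) * pi * 68³
Volume = (4/3) * pi * 314432
Volume = 1317089.68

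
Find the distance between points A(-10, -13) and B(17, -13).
Using the distance formula: d = sqrt((x₂-x₁)² + (y₂-y₁)²)
dx = 17 - (-10) = 27
dy = (-13) - (-13) = 0
d = sqrt(27² + 0²) = sqrt(729 + 0) = sqrt(729) = 27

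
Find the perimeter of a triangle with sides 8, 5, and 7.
Perimeter = sum of all sides
Perimeter = 8 + 5 + 7
Perimeter = 20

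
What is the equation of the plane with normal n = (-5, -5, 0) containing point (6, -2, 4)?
d = n·P = (-5)(6) + (-5)(-2) + (0)(4) = -20
Plane: -5x - 5y = -20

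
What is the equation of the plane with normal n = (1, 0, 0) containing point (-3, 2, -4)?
d = n·P = (1)(-3) + (0)(2) + (0)(-4) = -3
Plane: x = -3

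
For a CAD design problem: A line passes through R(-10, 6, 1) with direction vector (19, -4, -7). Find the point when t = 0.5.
P(0.5) = (-10 + 19(0.5), 6 + (-4)(0.5), 1 + (-7)(0.5)) = (-0.5, 4, -2.5)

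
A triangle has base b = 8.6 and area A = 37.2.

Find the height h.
A = ½bh  →  h = 2A/b
h = 2·37.2/8.6 = 8.651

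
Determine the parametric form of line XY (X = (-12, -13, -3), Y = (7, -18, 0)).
Direction vector d = Y - X = (19, -5, 3)
x = -12 + 19t, y = -13 - 5t, z = -3 + 3t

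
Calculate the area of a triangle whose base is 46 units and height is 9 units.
Area = (1/2) * base * height
Area = (1/2) * 46 * 9
Area = 207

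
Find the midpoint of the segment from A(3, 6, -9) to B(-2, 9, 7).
Midpoint = ((3-2)/2, (6+9)/2, (-9+7)/2) = (0.5, 7.5, -1)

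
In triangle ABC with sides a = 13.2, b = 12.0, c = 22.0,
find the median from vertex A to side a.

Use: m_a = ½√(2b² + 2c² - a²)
m_a = ½√(2·12.0² + 2·22.0² - 13.2²)
m_a = ½√(288 + 968 - 174.24) = ½√1081.76 = 16.45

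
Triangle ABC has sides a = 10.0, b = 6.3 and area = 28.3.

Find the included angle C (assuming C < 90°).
Area = ½ab·sin(C)  →  sin(C) = 2·Area/(ab)
sin(C) = 2·28.3/(10.0·6.3) = 0.898413
C = arcsin(0.898413) = 63.95°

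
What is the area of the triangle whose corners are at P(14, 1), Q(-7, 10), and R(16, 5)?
Using the coordinate formula: Area = (1/2)|x₁(y₂-y₃) + x₂(y₃-y₁) + x₃(y₁-y₂)|
Area = (1/2)|14(10-5) + (-7)(5-1) + 16(1-10)|
Area = (1/2)|14*5 + (-7)*4 + 16*(-9)|
Area = (1/2)|70 + (-28) + (-144)|
Area = (1/2)*102 = 51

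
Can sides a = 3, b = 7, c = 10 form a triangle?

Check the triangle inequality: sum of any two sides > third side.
No: 3 + 7 = 10 is not > 10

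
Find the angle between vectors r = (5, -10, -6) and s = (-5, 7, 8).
r·s = -143, |r|² = 161, |s|² = 138
cos θ = -143/√22218 ≈ -0.9594
θ ≈ 163.6°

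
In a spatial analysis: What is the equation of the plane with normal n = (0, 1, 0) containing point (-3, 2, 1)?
d = n·P = (0)(-3) + (1)(2) + (0)(1) = 2
Plane: y = 2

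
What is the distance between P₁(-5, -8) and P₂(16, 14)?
Using the distance formula: d = sqrt((x₂-x₁)² + (y₂-y₁)²)
dx = 16 - (-5) = 21
dy = 14 - (-8) = 22
d = sqrt(21² + 22²) = sqrt(441 + 484) = sqrt(925) = 30.41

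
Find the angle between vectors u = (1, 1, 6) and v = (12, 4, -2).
u·v = 4, |u|² = 38, |v|² = 164
cos θ = 4/√6232 ≈ 0.05067
θ ≈ 87.1°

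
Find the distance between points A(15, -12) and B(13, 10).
Using the distance formula: d = sqrt((x₂-x₁)² + (y₂-y₁)²)
dx = 13 - 15 = -2
dy = 10 - (-12) = 22
d = sqrt((-2)² + 22²) = sqrt(4 + 484) = sqrt(488) = 22.09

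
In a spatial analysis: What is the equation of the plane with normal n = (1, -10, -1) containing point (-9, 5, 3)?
d = n·P = (1)(-9) + (-10)(5) + (-1)(3) = -62
Plane: x - 10y - z = -62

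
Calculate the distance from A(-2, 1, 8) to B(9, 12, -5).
d = √[(11)² + (11)² + (-13)²] = √411 = 20.27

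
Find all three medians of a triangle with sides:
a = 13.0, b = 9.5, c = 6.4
Using m_x = ½√(2y² + 2z² - x²):
m_a = ½√(2·9.5² + 2·6.4² - 13.0²) = ½√93.42 = 4.833
m_b = ½√(2·13.0² + 2·6.4² - 9.5²) = ½√329.67 = 9.078
m_c = ½√(2·13.0² + 2·9.5² - 6.4²) = ½√477.54 = 10.93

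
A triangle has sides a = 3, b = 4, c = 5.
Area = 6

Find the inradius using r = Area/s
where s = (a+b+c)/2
s = (3+4+5)/2 = 6
r = Area/s = 6/6 = 1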